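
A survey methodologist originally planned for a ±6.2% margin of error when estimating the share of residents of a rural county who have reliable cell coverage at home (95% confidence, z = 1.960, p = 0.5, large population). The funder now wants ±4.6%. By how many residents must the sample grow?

204

At ±6.2%: n = 1.960² × 0.2500 / 0.062² ≈ 249.84 → 250.
At ±4.6%: n = 1.960² × 0.2500 / 0.046² ≈ 453.88 → 454.
Additional respondents: 454 − 250 = 204.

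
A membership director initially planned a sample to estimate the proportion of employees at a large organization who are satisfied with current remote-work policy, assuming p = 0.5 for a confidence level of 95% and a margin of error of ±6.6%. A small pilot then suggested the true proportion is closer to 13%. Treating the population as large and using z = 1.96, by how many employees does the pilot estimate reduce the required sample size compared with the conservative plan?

Conservative (p = 0.5): n = 1.96² × 0.25 / 0.066² ≈ 220.48 → 221.
Using p = 0.13: p(1−p) = 0.1131, so n = 1.96² × 0.1131 / 0.066² ≈ 99.74 → 100.
Reduction: 221 − 100 = 121.

121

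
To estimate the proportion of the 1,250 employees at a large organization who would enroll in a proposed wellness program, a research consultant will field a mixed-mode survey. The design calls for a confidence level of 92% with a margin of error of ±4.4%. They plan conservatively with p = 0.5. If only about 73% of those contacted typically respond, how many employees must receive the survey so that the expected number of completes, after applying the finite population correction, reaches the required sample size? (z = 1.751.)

Completed interviews needed (unadjusted): n₀ = 1.751² × 0.2500 / 0.044² ≈ 395.92 → 396.
FPC for N = 1,250: n = 396 / (1 + 395/1250) = 396 / 1.3160 ≈ 300.91 → 301.
At a 73% response rate, contacts needed = 301 / 0.73 ≈ 412.33 → 413.

413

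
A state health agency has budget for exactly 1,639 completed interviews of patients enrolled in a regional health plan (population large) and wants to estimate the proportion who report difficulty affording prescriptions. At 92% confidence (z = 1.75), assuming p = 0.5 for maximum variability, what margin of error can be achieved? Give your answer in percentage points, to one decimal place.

SE(p̂) = √[p(1−p)/n] = √[0.2500/1639] = 0.01235.
E = z × SE = 1.75 × 0.01235 = 0.02161, or 2.2 percentage points.

2.2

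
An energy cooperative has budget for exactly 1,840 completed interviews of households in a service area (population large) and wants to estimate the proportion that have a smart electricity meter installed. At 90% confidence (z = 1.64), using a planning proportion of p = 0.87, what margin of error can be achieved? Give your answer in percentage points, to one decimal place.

1.3

SE(p̂) = √[p(1−p)/n] = √[0.1131/1840] = 0.00784.
E = z × SE = 1.64 × 0.00784 = 0.01286, or 1.3 percentage points.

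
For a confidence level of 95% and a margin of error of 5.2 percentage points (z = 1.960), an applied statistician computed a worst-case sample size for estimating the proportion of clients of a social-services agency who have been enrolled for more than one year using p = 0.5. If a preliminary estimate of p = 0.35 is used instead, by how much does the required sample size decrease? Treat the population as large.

Conservative (p = 0.5): n = 1.960² × 0.25 / 0.052² ≈ 355.18 → 356.
Using p = 0.35: p(1−p) = 0.2275, so n = 1.960² × 0.2275 / 0.052² ≈ 323.21 → 324.
Reduction: 356 − 324 = 32.

32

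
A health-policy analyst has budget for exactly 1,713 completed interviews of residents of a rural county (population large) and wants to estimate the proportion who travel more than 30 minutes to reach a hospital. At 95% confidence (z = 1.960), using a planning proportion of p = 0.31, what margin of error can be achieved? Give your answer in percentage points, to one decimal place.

SE(p̂) = √[p(1−p)/n] = √[0.2139/1713] = 0.01117.
E = z × SE = 1.960 × 0.01117 = 0.02190, or 2.2 percentage points.

2.2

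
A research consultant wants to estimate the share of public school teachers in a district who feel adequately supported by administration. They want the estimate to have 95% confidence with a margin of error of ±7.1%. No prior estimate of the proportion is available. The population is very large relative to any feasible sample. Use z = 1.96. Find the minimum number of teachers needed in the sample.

191

With no prior estimate, use p = 0.5, giving p(1−p) = 0.25.
n = z²·p(1−p)/E² = 1.96² × 0.2500 / 0.071² = 3.8416 × 0.2500 / 0.005041 ≈ 190.52.
Rounding up gives n = 191.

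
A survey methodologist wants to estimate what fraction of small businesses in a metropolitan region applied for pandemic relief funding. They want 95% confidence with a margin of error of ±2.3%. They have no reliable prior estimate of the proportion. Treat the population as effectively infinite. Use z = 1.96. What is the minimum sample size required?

With no prior estimate, use p = 0.5, giving p(1−p) = 0.25.
n = z²·p(1−p)/E² = 1.96² × 0.2500 / 0.023² = 3.8416 × 0.2500 / 0.000529 ≈ 1815.50.
Rounding up gives n = 1816.

1816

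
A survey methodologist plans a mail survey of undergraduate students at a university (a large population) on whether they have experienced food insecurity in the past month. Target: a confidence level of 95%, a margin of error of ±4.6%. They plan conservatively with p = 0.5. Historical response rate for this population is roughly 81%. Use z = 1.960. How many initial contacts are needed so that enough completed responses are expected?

Completed interviews needed: n₀ = 1.960² × 0.2500 / 0.046² ≈ 453.88 → 454.
At an 81% response rate, contacts needed = 454 / 0.81 ≈ 560.49 → 561.

561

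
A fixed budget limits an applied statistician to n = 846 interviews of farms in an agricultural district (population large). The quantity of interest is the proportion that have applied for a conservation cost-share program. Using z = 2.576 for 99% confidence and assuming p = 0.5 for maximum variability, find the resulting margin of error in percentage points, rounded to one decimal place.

4.4

SE(p̂) = √[p(1−p)/n] = √[0.2500/846] = 0.01719.
E = z × SE = 2.576 × 0.01719 = 0.04428, or 4.4 percentage points.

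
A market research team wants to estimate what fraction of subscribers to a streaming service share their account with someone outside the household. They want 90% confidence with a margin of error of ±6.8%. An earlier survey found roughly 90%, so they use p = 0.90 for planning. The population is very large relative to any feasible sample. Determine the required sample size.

For 90% confidence, z = 1.645.
With p = 0.90, p(1−p) = 0.0900.
n = z²·p(1−p)/E² = 1.645² × 0.0900 / 0.068² = 2.7060 × 0.0900 / 0.004624 ≈ 52.67.
Rounding up gives n = 53.

53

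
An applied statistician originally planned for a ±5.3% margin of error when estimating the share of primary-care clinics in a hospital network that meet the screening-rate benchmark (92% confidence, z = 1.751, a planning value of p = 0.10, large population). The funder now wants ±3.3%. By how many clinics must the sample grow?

155

At ±5.3%: n = 1.751² × 0.0900 / 0.053² ≈ 98.23 → 99.
At ±3.3%: n = 1.751² × 0.0900 / 0.033² ≈ 253.39 → 254.
Additional respondents: 254 − 99 = 155.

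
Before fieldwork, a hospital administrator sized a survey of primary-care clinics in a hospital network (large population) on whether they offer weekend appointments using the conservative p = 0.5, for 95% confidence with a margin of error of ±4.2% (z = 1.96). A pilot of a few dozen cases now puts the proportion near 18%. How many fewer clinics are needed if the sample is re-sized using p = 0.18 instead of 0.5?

223

Conservative (p = 0.5): n = 1.96² × 0.25 / 0.042² ≈ 544.44 → 545.
Using p = 0.18: p(1−p) = 0.1476, so n = 1.96² × 0.1476 / 0.042² ≈ 321.44 → 322.
Reduction: 545 − 322 = 223.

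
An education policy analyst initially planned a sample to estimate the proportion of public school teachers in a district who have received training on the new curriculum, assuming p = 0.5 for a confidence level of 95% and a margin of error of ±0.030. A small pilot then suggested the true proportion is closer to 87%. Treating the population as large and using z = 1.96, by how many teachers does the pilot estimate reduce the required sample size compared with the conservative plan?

585

Conservative (p = 0.5): n = 1.96² × 0.25 / 0.030² ≈ 1067.11 → 1068.
Using p = 0.87: p(1−p) = 0.1131, so n = 1.96² × 0.1131 / 0.030² ≈ 482.76 → 483.
Reduction: 1068 − 483 = 585.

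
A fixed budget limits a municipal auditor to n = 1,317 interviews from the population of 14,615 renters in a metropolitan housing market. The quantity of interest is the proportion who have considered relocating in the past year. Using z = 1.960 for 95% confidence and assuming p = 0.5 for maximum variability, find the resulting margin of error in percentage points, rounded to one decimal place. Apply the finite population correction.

2.6

Finite-population factor: (N−n)/(N−1) = (14615−1317)/(14615−1) = 0.9099.
SE(p̂) = √[p(1−p)/n · (N−n)/(N−1)] = √[0.2500/1317 × 0.9099] = 0.01314.
E = z × SE = 1.960 × 0.01314 = 0.02576 ≈ 2.6 percentage points.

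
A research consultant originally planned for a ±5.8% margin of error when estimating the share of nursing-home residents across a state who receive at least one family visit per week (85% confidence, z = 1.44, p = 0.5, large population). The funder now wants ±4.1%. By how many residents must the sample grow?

At ±5.8%: n = 1.44² × 0.2500 / 0.058² ≈ 154.10 → 155.
At ±4.1%: n = 1.44² × 0.2500 / 0.041² ≈ 308.39 → 309.
Additional respondents: 309 − 155 = 154.

154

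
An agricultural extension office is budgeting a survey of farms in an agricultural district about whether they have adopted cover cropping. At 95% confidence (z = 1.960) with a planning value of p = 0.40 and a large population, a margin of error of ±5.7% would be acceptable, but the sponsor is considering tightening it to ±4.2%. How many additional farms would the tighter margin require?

239

At ±5.7%: n = 1.960² × 0.2400 / 0.057² ≈ 283.77 → 284.
At ±4.2%: n = 1.960² × 0.2400 / 0.042² ≈ 522.67 → 523.
Additional respondents: 523 − 284 = 239.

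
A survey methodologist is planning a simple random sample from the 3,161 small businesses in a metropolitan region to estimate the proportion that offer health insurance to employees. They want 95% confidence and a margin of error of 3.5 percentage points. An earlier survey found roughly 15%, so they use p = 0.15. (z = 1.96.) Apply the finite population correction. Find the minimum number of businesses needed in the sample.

Unadjusted: n₀ = 1.96² × 0.15 × 0.85 / 0.035² ≈ 399.84, so n₀ = 400.
Finite population correction with N = 3,161: n = n₀ / (1 + (n₀−1)/N) = 400 / (1 + 399/3161) = 400 / 1.1262 ≈ 355.17.
Rounding up, n = 356.

356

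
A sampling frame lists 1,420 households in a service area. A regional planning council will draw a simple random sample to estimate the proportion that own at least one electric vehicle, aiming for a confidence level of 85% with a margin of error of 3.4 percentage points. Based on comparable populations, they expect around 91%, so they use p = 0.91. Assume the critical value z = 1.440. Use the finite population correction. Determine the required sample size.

134

Unadjusted: n₀ = 1.440² × 0.91 × 0.09 / 0.034² ≈ 146.91, so n₀ = 147.
Finite population correction with N = 1,420: n = n₀ / (1 + (n₀−1)/N) = 147 / (1 + 146/1420) = 147 / 1.1028 ≈ 133.30.
Rounding up, n = 134.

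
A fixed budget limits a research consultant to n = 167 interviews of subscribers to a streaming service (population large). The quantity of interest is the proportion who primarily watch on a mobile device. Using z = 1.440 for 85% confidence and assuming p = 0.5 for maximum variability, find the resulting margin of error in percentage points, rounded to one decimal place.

5.6

SE(p̂) = √[p(1−p)/n] = √[0.2500/167] = 0.03869.
E = z × SE = 1.440 × 0.03869 = 0.05572, or 5.6 percentage points.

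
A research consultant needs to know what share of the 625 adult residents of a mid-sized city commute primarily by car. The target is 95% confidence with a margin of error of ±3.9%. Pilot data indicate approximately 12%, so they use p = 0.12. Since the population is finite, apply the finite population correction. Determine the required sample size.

188

For 95% confidence, z = 1.96.
Unadjusted: n₀ = 1.96² × 0.12 × 0.88 / 0.039² ≈ 266.71, so n₀ = 267.
Finite population correction with N = 625: n = n₀ / (1 + (n₀−1)/N) = 267 / (1 + 266/625) = 267 / 1.4256 ≈ 187.29.
Rounding up, n = 188.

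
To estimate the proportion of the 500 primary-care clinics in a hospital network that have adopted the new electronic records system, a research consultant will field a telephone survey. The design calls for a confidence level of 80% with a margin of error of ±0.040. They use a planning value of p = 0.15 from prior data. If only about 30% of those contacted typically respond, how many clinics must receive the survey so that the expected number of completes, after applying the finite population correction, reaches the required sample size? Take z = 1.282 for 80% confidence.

347

Completed interviews needed (unadjusted): n₀ = 1.282² × 0.1275 / 0.040² ≈ 130.97 → 131.
FPC for N = 500: n = 131 / (1 + 130/500) = 131 / 1.2600 ≈ 103.97 → 104.
At a 30% response rate, contacts needed = 104 / 0.30 ≈ 346.67 → 347.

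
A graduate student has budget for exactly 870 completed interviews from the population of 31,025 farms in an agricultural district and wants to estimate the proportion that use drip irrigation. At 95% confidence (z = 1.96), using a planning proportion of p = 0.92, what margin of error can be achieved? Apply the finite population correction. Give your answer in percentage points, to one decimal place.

Finite-population factor: (N−n)/(N−1) = (31025−870)/(31025−1) = 0.9720.
SE(p̂) = √[p(1−p)/n · (N−n)/(N−1)] = √[0.0736/870 × 0.9720] = 0.00907.
E = z × SE = 1.96 × 0.00907 = 0.01777 ≈ 1.8 percentage points.

1.8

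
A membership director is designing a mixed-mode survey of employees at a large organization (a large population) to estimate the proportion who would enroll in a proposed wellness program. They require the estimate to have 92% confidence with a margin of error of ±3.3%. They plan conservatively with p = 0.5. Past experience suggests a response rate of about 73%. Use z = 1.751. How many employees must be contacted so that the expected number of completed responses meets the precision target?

Completed interviews needed: n₀ = 1.751² × 0.2500 / 0.033² ≈ 703.86 → 704.
At a 73% response rate, contacts needed = 704 / 0.73 ≈ 964.38 → 965.

965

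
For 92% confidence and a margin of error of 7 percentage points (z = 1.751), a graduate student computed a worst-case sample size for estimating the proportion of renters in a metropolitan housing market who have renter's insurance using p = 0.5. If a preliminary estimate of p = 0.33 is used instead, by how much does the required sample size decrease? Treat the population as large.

Conservative (p = 0.5): n = 1.751² × 0.25 / 0.070² ≈ 156.43 → 157.
Using p = 0.33: p(1−p) = 0.2211, so n = 1.751² × 0.2211 / 0.070² ≈ 138.35 → 139.
Reduction: 157 − 139 = 18.

18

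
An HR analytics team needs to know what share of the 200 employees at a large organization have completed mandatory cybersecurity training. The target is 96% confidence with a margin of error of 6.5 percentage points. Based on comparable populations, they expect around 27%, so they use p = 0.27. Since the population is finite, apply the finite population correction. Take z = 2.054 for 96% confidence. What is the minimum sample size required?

Unadjusted: n₀ = 2.054² × 0.27 × 0.73 / 0.065² ≈ 196.82, so n₀ = 197.
Finite population correction with N = 200: n = n₀ / (1 + (n₀−1)/N) = 197 / (1 + 196/200) = 197 / 1.9800 ≈ 99.49.
Rounding up, n = 100.

100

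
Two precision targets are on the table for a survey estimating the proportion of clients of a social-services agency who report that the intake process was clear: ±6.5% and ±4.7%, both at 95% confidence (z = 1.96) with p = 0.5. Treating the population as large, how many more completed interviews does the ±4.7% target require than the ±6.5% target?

At ±6.5%: n = 1.96² × 0.2500 / 0.065² ≈ 227.31 → 228.
At ±4.7%: n = 1.96² × 0.2500 / 0.047² ≈ 434.77 → 435.
Additional respondents: 435 − 228 = 207.

207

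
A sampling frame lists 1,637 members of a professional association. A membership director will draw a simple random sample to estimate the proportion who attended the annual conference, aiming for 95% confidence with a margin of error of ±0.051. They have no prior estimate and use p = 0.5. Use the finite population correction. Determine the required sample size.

For 95% confidence, z = 1.960.
Unadjusted: n₀ = 1.960² × 0.50 × 0.50 / 0.051² ≈ 369.24, so n₀ = 370.
Finite population correction with N = 1,637: n = n₀ / (1 + (n₀−1)/N) = 370 / (1 + 369/1637) = 370 / 1.2254 ≈ 301.94.
Rounding up, n = 302.

302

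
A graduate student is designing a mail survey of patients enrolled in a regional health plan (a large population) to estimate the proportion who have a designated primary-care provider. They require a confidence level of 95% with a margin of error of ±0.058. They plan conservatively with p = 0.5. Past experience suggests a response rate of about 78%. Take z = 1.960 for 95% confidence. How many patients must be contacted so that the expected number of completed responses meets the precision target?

367

Completed interviews needed: n₀ = 1.960² × 0.2500 / 0.058² ≈ 285.49 → 286.
At a 78% response rate, contacts needed = 286 / 0.78 ≈ 366.67 → 367.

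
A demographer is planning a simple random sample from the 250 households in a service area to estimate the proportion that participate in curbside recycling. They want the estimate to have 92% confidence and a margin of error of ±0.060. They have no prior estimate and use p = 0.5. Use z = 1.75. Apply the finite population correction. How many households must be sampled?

116

Unadjusted: n₀ = 1.75² × 0.50 × 0.50 / 0.060² ≈ 212.67, so n₀ = 213.
Finite population correction with N = 250: n = n₀ / (1 + (n₀−1)/N) = 213 / (1 + 212/250) = 213 / 1.8480 ≈ 115.26.
Rounding up, n = 116.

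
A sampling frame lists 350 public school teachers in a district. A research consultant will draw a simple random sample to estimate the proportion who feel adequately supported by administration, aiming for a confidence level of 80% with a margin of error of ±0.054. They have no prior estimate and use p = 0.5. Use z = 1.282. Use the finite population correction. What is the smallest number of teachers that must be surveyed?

Unadjusted: n₀ = 1.282² × 0.50 × 0.50 / 0.054² ≈ 140.91, so n₀ = 141.
Finite population correction with N = 350: n = n₀ / (1 + (n₀−1)/N) = 141 / (1 + 140/350) = 141 / 1.4000 ≈ 100.71.
Rounding up, n = 101.

101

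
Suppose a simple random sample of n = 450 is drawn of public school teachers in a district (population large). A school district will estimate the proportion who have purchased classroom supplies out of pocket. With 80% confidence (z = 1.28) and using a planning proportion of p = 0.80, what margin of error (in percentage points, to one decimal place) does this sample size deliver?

SE(p̂) = √[p(1−p)/n] = √[0.1600/450] = 0.01886.
E = z × SE = 1.28 × 0.01886 = 0.02414, or 2.4 percentage points.

2.4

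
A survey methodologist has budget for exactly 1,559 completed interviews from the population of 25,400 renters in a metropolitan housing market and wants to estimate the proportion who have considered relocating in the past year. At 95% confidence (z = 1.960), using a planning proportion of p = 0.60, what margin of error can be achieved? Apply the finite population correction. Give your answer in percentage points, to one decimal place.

2.4

Finite-population factor: (N−n)/(N−1) = (25400−1559)/(25400−1) = 0.9387.
SE(p̂) = √[p(1−p)/n · (N−n)/(N−1)] = √[0.2400/1559 × 0.9387] = 0.01202.
E = z × SE = 1.960 × 0.01202 = 0.02356 ≈ 2.4 percentage points.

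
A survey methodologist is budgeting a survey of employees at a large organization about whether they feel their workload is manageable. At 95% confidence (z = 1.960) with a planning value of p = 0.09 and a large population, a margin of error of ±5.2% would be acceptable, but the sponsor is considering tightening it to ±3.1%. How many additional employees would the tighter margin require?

At ±5.2%: n = 1.960² × 0.0819 / 0.052² ≈ 116.36 → 117.
At ±3.1%: n = 1.960² × 0.0819 / 0.031² ≈ 327.40 → 328.
Additional respondents: 328 − 117 = 211.

211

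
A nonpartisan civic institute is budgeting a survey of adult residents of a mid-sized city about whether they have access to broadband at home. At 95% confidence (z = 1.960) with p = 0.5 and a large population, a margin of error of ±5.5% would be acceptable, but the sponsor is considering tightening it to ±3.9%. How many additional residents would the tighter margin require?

314

At ±5.5%: n = 1.960² × 0.2500 / 0.055² ≈ 317.49 → 318.
At ±3.9%: n = 1.960² × 0.2500 / 0.039² ≈ 631.43 → 632.
Additional respondents: 632 − 318 = 314.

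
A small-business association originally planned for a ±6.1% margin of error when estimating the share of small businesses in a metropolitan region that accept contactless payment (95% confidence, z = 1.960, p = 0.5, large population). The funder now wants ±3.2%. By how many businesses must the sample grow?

679

At ±6.1%: n = 1.960² × 0.2500 / 0.061² ≈ 258.10 → 259.
At ±3.2%: n = 1.960² × 0.2500 / 0.032² ≈ 937.89 → 938.
Additional respondents: 938 − 259 = 679.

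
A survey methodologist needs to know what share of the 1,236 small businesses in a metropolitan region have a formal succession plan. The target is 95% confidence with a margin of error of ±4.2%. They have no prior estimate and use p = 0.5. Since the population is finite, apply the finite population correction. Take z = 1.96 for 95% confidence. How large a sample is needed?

Unadjusted: n₀ = 1.96² × 0.50 × 0.50 / 0.042² ≈ 544.44, so n₀ = 545.
Finite population correction with N = 1,236: n = n₀ / (1 + (n₀−1)/N) = 545 / (1 + 544/1236) = 545 / 1.4401 ≈ 378.44.
Rounding up, n = 379.

379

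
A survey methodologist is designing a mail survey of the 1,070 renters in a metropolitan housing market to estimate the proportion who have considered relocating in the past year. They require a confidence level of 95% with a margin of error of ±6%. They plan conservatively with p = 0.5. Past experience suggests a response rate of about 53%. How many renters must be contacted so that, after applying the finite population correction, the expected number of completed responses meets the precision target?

For 95% confidence, z = 1.96.
Completed interviews needed (unadjusted): n₀ = 1.96² × 0.2500 / 0.060² ≈ 266.78 → 267.
FPC for N = 1,070: n = 267 / (1 + 266/1070) = 267 / 1.2486 ≈ 213.84 → 214.
At a 53% response rate, contacts needed = 214 / 0.53 ≈ 403.77 → 404.

404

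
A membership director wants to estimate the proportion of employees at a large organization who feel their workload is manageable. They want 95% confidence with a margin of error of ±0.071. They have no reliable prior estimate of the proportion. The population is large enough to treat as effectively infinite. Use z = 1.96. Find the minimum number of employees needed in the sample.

With no prior estimate, use p = 0.5, giving p(1−p) = 0.25.
n = z²·p(1−p)/E² = 1.96² × 0.2500 / 0.071² = 3.8416 × 0.2500 / 0.005041 ≈ 190.52.
Rounding up gives n = 191.

191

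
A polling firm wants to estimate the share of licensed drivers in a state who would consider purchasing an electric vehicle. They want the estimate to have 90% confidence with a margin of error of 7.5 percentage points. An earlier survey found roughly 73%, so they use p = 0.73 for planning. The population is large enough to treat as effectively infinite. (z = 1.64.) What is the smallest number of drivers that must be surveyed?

With p = 0.73, p(1−p) = 0.1971.
n = z²·p(1−p)/E² = 1.64² × 0.1971 / 0.075² = 2.6896 × 0.1971 / 0.005625 ≈ 94.24.
Rounding up gives n = 95.

95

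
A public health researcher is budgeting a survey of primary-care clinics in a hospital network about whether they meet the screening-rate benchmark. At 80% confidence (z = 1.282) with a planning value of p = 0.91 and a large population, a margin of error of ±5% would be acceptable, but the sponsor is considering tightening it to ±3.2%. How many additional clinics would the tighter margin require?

78

At ±5%: n = 1.282² × 0.0819 / 0.050² ≈ 53.84 → 54.
At ±3.2%: n = 1.282² × 0.0819 / 0.032² ≈ 131.45 → 132.
Additional respondents: 132 − 54 = 78.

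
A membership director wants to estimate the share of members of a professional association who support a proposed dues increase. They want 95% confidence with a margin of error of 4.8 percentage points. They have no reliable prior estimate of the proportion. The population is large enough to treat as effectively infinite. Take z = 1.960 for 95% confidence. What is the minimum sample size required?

With no prior estimate, use p = 0.5, giving p(1−p) = 0.25.
n = z²·p(1−p)/E² = 1.960² × 0.2500 / 0.048² = 3.8416 × 0.2500 / 0.002304 ≈ 416.84.
Rounding up gives n = 417.

417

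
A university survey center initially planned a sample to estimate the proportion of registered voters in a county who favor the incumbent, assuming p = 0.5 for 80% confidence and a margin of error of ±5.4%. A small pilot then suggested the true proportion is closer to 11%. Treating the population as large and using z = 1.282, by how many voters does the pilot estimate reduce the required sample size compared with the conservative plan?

Conservative (p = 0.5): n = 1.282² × 0.25 / 0.054² ≈ 140.91 → 141.
Using p = 0.11: p(1−p) = 0.0979, so n = 1.282² × 0.0979 / 0.054² ≈ 55.18 → 56.
Reduction: 141 − 56 = 85.

85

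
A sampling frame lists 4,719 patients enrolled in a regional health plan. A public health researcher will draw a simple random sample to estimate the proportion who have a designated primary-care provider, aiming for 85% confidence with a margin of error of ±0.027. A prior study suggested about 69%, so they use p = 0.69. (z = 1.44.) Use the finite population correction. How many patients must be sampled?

540

Unadjusted: n₀ = 1.44² × 0.69 × 0.31 / 0.027² ≈ 608.43, so n₀ = 609.
Finite population correction with N = 4,719: n = n₀ / (1 + (n₀−1)/N) = 609 / (1 + 608/4719) = 609 / 1.1288 ≈ 539.49.
Rounding up, n = 540.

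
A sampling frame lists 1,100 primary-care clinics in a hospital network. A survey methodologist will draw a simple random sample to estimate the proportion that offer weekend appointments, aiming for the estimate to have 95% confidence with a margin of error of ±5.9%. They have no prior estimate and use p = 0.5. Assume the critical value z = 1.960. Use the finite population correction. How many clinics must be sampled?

221

Unadjusted: n₀ = 1.960² × 0.50 × 0.50 / 0.059² ≈ 275.90, so n₀ = 276.
Finite population correction with N = 1,100: n = n₀ / (1 + (n₀−1)/N) = 276 / (1 + 275/1100) = 276 / 1.2500 ≈ 220.80.
Rounding up, n = 221.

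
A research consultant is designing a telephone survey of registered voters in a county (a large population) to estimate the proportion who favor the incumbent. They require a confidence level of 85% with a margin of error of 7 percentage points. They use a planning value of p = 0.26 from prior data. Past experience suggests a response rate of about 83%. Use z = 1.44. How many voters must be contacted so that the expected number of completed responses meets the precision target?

Completed interviews needed: n₀ = 1.44² × 0.1924 / 0.070² ≈ 81.42 → 82.
At an 83% response rate, contacts needed = 82 / 0.83 ≈ 98.80 → 99.

99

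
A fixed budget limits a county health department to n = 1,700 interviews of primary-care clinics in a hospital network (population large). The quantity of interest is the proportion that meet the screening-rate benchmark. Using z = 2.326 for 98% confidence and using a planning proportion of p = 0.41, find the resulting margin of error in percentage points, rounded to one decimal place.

2.8

SE(p̂) = √[p(1−p)/n] = √[0.2419/1700] = 0.01193.
E = z × SE = 2.326 × 0.01193 = 0.02775, or 2.8 percentage points.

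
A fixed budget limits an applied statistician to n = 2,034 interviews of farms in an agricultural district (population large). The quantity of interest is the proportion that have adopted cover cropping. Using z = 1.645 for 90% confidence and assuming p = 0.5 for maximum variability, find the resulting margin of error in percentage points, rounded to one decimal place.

1.8

SE(p̂) = √[p(1−p)/n] = √[0.2500/2034] = 0.01109.
E = z × SE = 1.645 × 0.01109 = 0.01824, or 1.8 percentage points.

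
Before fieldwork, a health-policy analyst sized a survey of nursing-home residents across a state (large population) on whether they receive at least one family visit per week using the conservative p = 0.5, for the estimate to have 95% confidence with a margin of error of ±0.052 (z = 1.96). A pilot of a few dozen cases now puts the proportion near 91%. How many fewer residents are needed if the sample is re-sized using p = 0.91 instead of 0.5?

Conservative (p = 0.5): n = 1.96² × 0.25 / 0.052² ≈ 355.18 → 356.
Using p = 0.91: p(1−p) = 0.0819, so n = 1.96² × 0.0819 / 0.052² ≈ 116.36 → 117.
Reduction: 356 − 117 = 239.

239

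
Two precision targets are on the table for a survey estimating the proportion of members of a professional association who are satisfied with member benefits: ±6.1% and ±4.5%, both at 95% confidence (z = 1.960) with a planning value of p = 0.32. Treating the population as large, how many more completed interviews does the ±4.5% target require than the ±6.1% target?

At ±6.1%: n = 1.960² × 0.2176 / 0.061² ≈ 224.65 → 225.
At ±4.5%: n = 1.960² × 0.2176 / 0.045² ≈ 412.81 → 413.
Additional respondents: 413 − 225 = 188.

188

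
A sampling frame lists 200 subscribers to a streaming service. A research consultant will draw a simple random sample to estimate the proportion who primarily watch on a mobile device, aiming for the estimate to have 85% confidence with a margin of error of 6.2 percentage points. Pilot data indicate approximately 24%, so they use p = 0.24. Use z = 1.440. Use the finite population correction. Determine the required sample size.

67

Unadjusted: n₀ = 1.440² × 0.24 × 0.76 / 0.062² ≈ 98.39, so n₀ = 99.
Finite population correction with N = 200: n = n₀ / (1 + (n₀−1)/N) = 99 / (1 + 98/200) = 99 / 1.4900 ≈ 66.44.
Rounding up, n = 67.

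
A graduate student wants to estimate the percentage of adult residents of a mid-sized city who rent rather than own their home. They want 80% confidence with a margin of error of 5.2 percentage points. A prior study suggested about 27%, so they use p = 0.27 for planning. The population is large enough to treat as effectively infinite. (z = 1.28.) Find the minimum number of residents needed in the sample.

With p = 0.27, p(1−p) = 0.1971.
n = z²·p(1−p)/E² = 1.28² × 0.1971 / 0.052² = 1.6384 × 0.1971 / 0.002704 ≈ 119.43.
Rounding up gives n = 120.

120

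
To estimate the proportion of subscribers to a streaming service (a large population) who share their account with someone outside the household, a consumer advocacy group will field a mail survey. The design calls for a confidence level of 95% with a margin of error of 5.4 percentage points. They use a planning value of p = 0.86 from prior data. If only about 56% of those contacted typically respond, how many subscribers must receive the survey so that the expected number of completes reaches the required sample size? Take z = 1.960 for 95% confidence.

Completed interviews needed: n₀ = 1.960² × 0.1204 / 0.054² ≈ 158.62 → 159.
At a 56% response rate, contacts needed = 159 / 0.56 ≈ 283.93 → 284.

284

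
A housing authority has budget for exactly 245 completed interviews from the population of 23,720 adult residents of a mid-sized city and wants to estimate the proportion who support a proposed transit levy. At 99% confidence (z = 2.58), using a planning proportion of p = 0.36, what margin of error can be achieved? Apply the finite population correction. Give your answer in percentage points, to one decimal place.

7.9

Finite-population factor: (N−n)/(N−1) = (23720−245)/(23720−1) = 0.9897.
SE(p̂) = √[p(1−p)/n · (N−n)/(N−1)] = √[0.2304/245 × 0.9897] = 0.03051.
E = z × SE = 2.58 × 0.03051 = 0.07871 ≈ 7.9 percentage points.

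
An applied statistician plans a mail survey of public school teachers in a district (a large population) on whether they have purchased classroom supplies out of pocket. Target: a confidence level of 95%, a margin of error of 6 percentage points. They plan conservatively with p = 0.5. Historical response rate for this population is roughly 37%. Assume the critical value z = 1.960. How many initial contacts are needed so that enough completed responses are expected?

722

Completed interviews needed: n₀ = 1.960² × 0.2500 / 0.060² ≈ 266.78 → 267.
At a 37% response rate, contacts needed = 267 / 0.37 ≈ 721.62 → 722.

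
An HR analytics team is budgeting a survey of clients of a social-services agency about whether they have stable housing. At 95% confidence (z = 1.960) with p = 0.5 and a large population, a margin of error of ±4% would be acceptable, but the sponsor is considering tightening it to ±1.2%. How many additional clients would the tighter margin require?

At ±4%: n = 1.960² × 0.2500 / 0.040² ≈ 600.25 → 601.
At ±1.2%: n = 1.960² × 0.2500 / 0.012² ≈ 6669.44 → 6670.
Additional respondents: 6670 − 601 = 6069.

6069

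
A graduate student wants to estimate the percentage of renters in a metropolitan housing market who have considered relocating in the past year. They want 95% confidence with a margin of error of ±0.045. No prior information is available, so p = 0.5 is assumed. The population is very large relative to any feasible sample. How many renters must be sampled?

475

For 95% confidence, z = 1.96.
With p = 0.5, p(1−p) = 0.25.
n = z²·p(1−p)/E² = 1.96² × 0.2500 / 0.045² = 3.8416 × 0.2500 / 0.002025 ≈ 474.27.
Rounding up gives n = 475.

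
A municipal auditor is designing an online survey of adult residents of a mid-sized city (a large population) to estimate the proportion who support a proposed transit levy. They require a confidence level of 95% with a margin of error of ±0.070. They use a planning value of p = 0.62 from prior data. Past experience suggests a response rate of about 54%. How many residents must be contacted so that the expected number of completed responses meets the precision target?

343

For 95% confidence, z = 1.960.
Completed interviews needed: n₀ = 1.960² × 0.2356 / 0.070² ≈ 184.71 → 185.
At a 54% response rate, contacts needed = 185 / 0.54 ≈ 342.59 → 343.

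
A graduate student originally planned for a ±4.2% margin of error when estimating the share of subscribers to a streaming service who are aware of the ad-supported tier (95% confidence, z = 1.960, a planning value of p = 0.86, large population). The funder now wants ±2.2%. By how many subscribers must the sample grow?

At ±4.2%: n = 1.960² × 0.1204 / 0.042² ≈ 262.20 → 263.
At ±2.2%: n = 1.960² × 0.1204 / 0.022² ≈ 955.64 → 956.
Additional respondents: 956 − 263 = 693.

693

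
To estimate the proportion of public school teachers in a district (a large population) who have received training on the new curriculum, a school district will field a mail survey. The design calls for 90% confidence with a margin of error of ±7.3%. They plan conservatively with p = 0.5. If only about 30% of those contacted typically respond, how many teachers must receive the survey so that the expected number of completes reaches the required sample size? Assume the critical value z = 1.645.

Completed interviews needed: n₀ = 1.645² × 0.2500 / 0.073² ≈ 126.95 → 127.
At a 30% response rate, contacts needed = 127 / 0.30 ≈ 423.33 → 424.

424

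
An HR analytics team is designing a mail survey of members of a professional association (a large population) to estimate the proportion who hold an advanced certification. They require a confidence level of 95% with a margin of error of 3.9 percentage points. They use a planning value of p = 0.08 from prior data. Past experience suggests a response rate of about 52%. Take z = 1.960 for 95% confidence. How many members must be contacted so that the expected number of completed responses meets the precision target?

Completed interviews needed: n₀ = 1.960² × 0.0736 / 0.039² ≈ 185.89 → 186.
At a 52% response rate, contacts needed = 186 / 0.52 ≈ 357.69 → 358.

358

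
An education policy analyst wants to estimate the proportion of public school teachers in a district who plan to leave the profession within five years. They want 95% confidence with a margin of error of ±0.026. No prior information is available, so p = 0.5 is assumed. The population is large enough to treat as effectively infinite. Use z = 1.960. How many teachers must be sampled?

With p = 0.5, p(1−p) = 0.25.
n = z²·p(1−p)/E² = 1.960² × 0.2500 / 0.026² = 3.8416 × 0.2500 / 0.000676 ≈ 1420.71.
Rounding up gives n = 1421.

1421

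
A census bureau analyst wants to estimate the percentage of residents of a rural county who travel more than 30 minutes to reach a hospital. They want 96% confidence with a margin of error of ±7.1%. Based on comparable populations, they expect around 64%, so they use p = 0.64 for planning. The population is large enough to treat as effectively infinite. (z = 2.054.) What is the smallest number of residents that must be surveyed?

193

With p = 0.64, p(1−p) = 0.2304.
n = z²·p(1−p)/E² = 2.054² × 0.2304 / 0.071² = 4.2189 × 0.2304 / 0.005041 ≈ 192.83.
Rounding up gives n = 193.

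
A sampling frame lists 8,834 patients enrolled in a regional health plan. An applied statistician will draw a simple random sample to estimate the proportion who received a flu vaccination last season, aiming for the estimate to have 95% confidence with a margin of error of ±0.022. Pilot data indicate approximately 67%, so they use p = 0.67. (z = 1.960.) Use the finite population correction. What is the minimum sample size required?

Unadjusted: n₀ = 1.960² × 0.67 × 0.33 / 0.022² ≈ 1754.91, so n₀ = 1755.
Finite population correction with N = 8,834: n = n₀ / (1 + (n₀−1)/N) = 1755 / (1 + 1754/8834) = 1755 / 1.1986 ≈ 1464.27.
Rounding up, n = 1465.

1465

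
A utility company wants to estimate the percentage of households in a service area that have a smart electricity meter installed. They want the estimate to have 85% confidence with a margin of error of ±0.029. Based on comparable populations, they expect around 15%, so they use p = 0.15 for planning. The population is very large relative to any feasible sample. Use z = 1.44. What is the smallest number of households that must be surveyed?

315

With p = 0.15, p(1−p) = 0.1275.
n = z²·p(1−p)/E² = 1.44² × 0.1275 / 0.029² = 2.0736 × 0.1275 / 0.000841 ≈ 314.37.
Rounding up gives n = 315.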